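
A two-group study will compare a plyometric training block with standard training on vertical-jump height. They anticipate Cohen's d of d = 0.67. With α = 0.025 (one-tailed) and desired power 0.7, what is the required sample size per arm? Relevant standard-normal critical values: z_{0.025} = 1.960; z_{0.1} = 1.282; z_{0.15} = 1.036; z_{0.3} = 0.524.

n = 28 per group

For two independent groups with equal n: n = 2·((z_{α} + z_β) / d)².
z_{α} + z_β = 1.960 + 0.524 = 2.484.
n = 2 × (2.484 / 0.67)² = 2 × 3.707² = 2 × 13.75 = 27.5.
Round up to the next whole participant.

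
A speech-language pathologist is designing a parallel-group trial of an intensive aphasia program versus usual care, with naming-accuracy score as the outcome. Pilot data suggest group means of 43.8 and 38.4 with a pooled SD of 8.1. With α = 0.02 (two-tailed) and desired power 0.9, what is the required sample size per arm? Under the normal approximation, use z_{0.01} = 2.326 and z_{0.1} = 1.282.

Cohen's d = |M₁ − M₂| / SD_pooled = |43.8 − 38.4| / 8.1 = 5.4 / 8.1 = 0.667.
For two independent groups with equal n: n = 2·((z_{α/2} + z_β) / d)².
z_{α/2} + z_β = 2.326 + 1.282 = 3.608.
n = 2 × (3.608 / 0.667)² = 2 × 5.409² = 2 × 29.26 = 58.5.
Round up to the next whole participant.

n = 59 per group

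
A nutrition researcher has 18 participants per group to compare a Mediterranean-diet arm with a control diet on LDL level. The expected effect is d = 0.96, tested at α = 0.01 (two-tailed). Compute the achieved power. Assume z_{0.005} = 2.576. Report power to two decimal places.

For two equal groups, power = Φ(d·√(n/2) − z_{α/2}).
d·√(n/2) = 0.96 × √(18/2) = 0.96 × 3.000 = 2.880.
z_β = 2.880 − 2.576 = 0.304.
Power = Φ(0.304) = 0.619.

power ≈ 0.62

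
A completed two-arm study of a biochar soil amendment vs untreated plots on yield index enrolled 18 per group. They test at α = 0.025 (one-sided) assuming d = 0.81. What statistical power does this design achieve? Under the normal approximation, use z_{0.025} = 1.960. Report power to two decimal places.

power ≈ 0.68

For two equal groups, power = Φ(d·√(n/2) − z_{α}).
d·√(n/2) = 0.81 × √(18/2) = 0.81 × 3.000 = 2.430.
z_β = 2.430 − 1.960 = 0.470.
Power = Φ(0.470) = 0.681.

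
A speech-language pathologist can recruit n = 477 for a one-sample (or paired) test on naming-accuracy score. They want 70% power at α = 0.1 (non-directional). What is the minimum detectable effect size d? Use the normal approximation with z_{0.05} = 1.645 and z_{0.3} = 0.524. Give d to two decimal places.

For a single sample (or paired design) of n = 477: d_min = (z_{α/2} + z_β)/√n.
z-sum = 1.645 + 0.524 = 2.169.
d_min = 2.169 / √477 = 2.169 / 21.840 = 0.099.

d_min ≈ 0.10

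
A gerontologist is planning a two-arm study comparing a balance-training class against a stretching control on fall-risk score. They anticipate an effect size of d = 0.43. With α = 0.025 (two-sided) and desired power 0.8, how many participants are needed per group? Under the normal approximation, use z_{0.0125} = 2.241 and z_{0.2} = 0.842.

n = 103 per group

For two independent groups with equal n: n = 2·((z_{α/2} + z_β) / d)².
z_{α/2} + z_β = 2.241 + 0.842 = 3.083.
n = 2 × (3.083 / 0.43)² = 2 × 7.170² = 2 × 51.41 = 102.8.
Round up to the next whole participant.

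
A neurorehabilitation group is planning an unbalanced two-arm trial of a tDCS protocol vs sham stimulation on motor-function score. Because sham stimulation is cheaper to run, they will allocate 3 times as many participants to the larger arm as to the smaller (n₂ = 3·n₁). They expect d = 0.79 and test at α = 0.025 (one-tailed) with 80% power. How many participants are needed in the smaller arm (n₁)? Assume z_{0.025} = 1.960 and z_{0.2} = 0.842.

n₁ = 17

With allocation ratio k = n₂/n₁ = 3, Var(x̄₁−x̄₂) = σ²(1/n₁ + 1/(k·n₁)) = σ²·(k+1)/(k·n₁).
So n₁ = (1 + 1/k)·((z_{α} + z_β)/d)² = 1.333 × (2.802/0.79)².
n₁ = 1.333 × 12.58 = 16.8.
Round up: n₁ = 17, giving n₂ = 3 × 17 = 51.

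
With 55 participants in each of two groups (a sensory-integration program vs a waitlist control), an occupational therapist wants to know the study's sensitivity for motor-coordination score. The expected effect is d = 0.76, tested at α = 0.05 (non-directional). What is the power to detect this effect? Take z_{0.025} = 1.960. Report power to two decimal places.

power ≈ 0.98

For two equal groups, power = Φ(d·√(n/2) − z_{α/2}).
d·√(n/2) = 0.76 × √(55/2) = 0.76 × 5.244 = 3.985.
z_β = 3.985 − 1.960 = 2.025.
Power = Φ(2.025) = 0.979.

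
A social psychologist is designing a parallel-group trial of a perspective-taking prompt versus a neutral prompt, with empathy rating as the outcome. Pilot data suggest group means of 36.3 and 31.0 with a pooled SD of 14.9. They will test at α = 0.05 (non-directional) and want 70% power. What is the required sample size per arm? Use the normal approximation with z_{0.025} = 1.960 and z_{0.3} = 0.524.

n = 98 per group

Cohen's d = |M₁ − M₂| / SD_pooled = |36.3 − 31.0| / 14.9 = 5.3 / 14.9 = 0.356.
For two independent groups with equal n: n = 2·((z_{α/2} + z_β) / d)².
z_{α/2} + z_β = 1.960 + 0.524 = 2.484.
n = 2 × (2.484 / 0.356)² = 2 × 6.978² = 2 × 48.69 = 97.4.
Round up to the next whole participant.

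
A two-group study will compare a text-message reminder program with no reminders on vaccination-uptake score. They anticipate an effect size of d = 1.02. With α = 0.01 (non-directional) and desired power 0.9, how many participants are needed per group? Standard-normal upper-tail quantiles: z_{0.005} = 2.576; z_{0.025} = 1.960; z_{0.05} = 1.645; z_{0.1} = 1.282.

For two independent groups with equal n: n = 2·((z_{α/2} + z_β) / d)².
z_{α/2} + z_β = 2.576 + 1.282 = 3.858.
n = 2 × (3.858 / 1.02)² = 2 × 3.782² = 2 × 14.31 = 28.6.
Round up to the next whole participant.

n = 29 per group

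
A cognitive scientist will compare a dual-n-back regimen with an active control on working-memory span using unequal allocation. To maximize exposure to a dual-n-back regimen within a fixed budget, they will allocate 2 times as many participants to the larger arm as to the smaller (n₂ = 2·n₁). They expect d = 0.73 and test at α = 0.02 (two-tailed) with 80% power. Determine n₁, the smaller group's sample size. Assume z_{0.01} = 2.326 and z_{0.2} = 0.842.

With allocation ratio k = n₂/n₁ = 2, Var(x̄₁−x̄₂) = σ²(1/n₁ + 1/(k·n₁)) = σ²·(k+1)/(k·n₁).
So n₁ = (1 + 1/k)·((z_{α/2} + z_β)/d)² = 1.500 × (3.168/0.73)².
n₁ = 1.500 × 18.83 = 28.2.
Round up: n₁ = 29, giving n₂ = 2 × 29 = 58.

n₁ = 29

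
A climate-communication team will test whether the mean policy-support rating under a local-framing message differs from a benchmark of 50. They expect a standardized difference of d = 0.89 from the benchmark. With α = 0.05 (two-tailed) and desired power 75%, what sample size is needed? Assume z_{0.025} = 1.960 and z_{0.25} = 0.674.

For a one-sample test: n = ((z_{α/2} + z_β) / d)².
z_{α/2} + z_β = 1.960 + 0.674 = 2.634.
n = (2.634 / 0.89)² = 2.960² = 8.76.
Round up.

n = 9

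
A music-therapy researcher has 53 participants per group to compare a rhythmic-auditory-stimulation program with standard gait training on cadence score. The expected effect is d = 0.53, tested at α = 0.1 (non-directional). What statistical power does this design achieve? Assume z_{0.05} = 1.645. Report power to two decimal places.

power ≈ 0.86

For two equal groups, power = Φ(d·√(n/2) − z_{α/2}).
d·√(n/2) = 0.53 × √(53/2) = 0.53 × 5.148 = 2.728.
z_β = 2.728 − 1.645 = 1.083.
Power = Φ(1.083) = 0.861.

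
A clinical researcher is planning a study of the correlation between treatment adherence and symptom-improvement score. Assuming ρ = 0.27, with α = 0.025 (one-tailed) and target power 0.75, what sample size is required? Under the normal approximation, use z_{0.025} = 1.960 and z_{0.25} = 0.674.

Fisher's z: C = ½·ln((1+r)/(1−r)) = ½·ln(1.7397) = 0.2769.
n = ((z_{α} + z_β)/C)² + 3.
(1.960 + 0.674) / 0.2769 = 2.634 / 0.2769 = 9.512.
n = 9.512² + 3 = 90.49 + 3 = 93.5.
Round up.

n = 94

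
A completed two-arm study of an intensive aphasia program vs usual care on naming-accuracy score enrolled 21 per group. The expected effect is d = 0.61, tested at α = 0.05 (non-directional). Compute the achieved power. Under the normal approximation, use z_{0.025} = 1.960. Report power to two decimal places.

For two equal groups, power = Φ(d·√(n/2) − z_{α/2}).
d·√(n/2) = 0.61 × √(21/2) = 0.61 × 3.240 = 1.977.
z_β = 1.977 − 1.960 = 0.017.
Power = Φ(0.017) = 0.507.

power ≈ 0.51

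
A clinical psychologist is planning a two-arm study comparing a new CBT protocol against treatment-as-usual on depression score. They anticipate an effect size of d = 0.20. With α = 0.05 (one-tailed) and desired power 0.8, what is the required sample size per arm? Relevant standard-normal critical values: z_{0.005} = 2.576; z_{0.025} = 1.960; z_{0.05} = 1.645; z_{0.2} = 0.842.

n = 310 per group

For two independent groups with equal n: n = 2·((z_{α} + z_β) / d)².
z_{α} + z_β = 1.645 + 0.842 = 2.487.
n = 2 × (2.487 / 0.20)² = 2 × 12.435² = 2 × 154.63 = 309.3.
Round up to the next whole participant.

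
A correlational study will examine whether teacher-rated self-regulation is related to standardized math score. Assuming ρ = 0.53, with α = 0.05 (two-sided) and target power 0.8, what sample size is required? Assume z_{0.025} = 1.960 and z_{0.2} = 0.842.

n = 26

Fisher's z: C = ½·ln((1+r)/(1−r)) = ½·ln(3.2553) = 0.5901.
n = ((z_{α/2} + z_β)/C)² + 3.
(1.960 + 0.842) / 0.5901 = 2.802 / 0.5901 = 4.748.
n = 4.748² + 3 = 22.55 + 3 = 25.5.
Round up.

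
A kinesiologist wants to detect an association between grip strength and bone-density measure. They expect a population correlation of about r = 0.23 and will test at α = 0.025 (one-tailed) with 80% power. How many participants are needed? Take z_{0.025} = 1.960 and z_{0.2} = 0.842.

Fisher's z: C = ½·ln((1+r)/(1−r)) = ½·ln(1.5974) = 0.2342.
n = ((z_{α} + z_β)/C)² + 3.
(1.960 + 0.842) / 0.2342 = 2.802 / 0.2342 = 11.964.
n = 11.964² + 3 = 143.14 + 3 = 146.1.
Round up.

n = 147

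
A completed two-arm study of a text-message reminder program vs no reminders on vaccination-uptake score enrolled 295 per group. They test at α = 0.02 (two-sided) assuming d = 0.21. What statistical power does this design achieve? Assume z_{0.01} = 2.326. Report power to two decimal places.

power ≈ 0.59

For two equal groups, power = Φ(d·√(n/2) − z_{α/2}).
d·√(n/2) = 0.21 × √(295/2) = 0.21 × 12.145 = 2.550.
z_β = 2.550 − 2.326 = 0.224.
Power = Φ(0.224) = 0.589.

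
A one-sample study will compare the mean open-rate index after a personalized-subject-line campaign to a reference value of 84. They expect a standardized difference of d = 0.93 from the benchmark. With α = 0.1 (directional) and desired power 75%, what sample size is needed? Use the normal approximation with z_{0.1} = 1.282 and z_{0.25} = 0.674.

n = 5

For a one-sample test: n = ((z_{α} + z_β) / d)².
z_{α} + z_β = 1.282 + 0.674 = 1.956.
n = (1.956 / 0.93)² = 2.103² = 4.42.
Round up.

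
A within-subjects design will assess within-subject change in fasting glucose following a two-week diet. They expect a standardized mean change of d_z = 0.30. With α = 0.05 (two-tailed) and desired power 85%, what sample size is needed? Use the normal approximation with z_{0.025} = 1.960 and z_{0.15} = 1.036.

n = 100 pairs

For a paired (one-sample on differences) test: n = ((z_{α/2} + z_β) / d)².
z_{α/2} + z_β = 1.960 + 1.036 = 2.996.
n = (2.996 / 0.30)² = 9.987² = 99.73.
Round up.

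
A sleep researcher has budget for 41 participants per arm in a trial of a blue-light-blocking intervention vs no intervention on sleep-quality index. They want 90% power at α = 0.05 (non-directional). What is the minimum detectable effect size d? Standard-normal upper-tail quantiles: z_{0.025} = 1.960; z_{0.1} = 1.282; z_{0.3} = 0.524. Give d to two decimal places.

d_min ≈ 0.72

For two independent groups of n = 41 each: d_min = (z_{α/2} + z_β)·√(2/n).
z-sum = 1.960 + 1.282 = 3.242.
d_min = 3.242 × √(2/41) = 3.242 × 0.2209 = 0.716.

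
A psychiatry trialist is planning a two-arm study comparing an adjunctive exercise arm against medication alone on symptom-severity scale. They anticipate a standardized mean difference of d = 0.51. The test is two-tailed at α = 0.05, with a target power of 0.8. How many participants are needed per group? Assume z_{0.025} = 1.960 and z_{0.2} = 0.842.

n = 61 per group

For two independent groups with equal n: n = 2·((z_{α/2} + z_β) / d)².
z_{α/2} + z_β = 1.960 + 0.842 = 2.802.
n = 2 × (2.802 / 0.51)² = 2 × 5.494² = 2 × 30.19 = 60.4.
Round up to the next whole participant.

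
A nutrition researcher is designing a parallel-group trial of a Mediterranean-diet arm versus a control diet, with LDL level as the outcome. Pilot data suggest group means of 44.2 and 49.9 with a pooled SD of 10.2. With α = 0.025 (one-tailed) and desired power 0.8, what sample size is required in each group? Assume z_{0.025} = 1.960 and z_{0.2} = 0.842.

n = 51 per group

Cohen's d = |M₁ − M₂| / SD_pooled = |44.2 − 49.9| / 10.2 = 5.7 / 10.2 = 0.559.
For two independent groups with equal n: n = 2·((z_{α} + z_β) / d)².
z_{α} + z_β = 1.960 + 0.842 = 2.802.
n = 2 × (2.802 / 0.559)² = 2 × 5.013² = 2 × 25.13 = 50.3.
Round up to the next whole participant.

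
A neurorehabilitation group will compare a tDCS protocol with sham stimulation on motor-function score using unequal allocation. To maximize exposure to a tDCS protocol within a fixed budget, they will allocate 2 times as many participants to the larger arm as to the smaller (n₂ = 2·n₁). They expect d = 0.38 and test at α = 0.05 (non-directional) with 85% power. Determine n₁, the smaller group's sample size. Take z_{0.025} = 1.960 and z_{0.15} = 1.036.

With allocation ratio k = n₂/n₁ = 2, Var(x̄₁−x̄₂) = σ²(1/n₁ + 1/(k·n₁)) = σ²·(k+1)/(k·n₁).
So n₁ = (1 + 1/k)·((z_{α/2} + z_β)/d)² = 1.500 × (2.996/0.38)².
n₁ = 1.500 × 62.16 = 93.2.
Round up: n₁ = 94, giving n₂ = 2 × 94 = 188.

n₁ = 94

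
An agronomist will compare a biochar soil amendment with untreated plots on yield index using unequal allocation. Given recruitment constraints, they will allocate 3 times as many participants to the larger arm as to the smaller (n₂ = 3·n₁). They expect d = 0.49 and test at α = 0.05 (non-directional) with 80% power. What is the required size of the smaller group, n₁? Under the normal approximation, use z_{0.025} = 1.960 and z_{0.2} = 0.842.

With allocation ratio k = n₂/n₁ = 3, Var(x̄₁−x̄₂) = σ²(1/n₁ + 1/(k·n₁)) = σ²·(k+1)/(k·n₁).
So n₁ = (1 + 1/k)·((z_{α/2} + z_β)/d)² = 1.333 × (2.802/0.49)².
n₁ = 1.333 × 32.70 = 43.6.
Round up: n₁ = 44, giving n₂ = 3 × 44 = 132.

n₁ = 44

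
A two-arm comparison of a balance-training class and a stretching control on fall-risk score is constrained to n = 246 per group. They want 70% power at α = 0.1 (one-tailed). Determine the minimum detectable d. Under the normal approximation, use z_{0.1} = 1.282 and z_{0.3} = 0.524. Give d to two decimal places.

d_min ≈ 0.16

For two independent groups of n = 246 each: d_min = (z_{α} + z_β)·√(2/n).
z-sum = 1.282 + 0.524 = 1.806.
d_min = 1.806 × √(2/246) = 1.806 × 0.0902 = 0.163.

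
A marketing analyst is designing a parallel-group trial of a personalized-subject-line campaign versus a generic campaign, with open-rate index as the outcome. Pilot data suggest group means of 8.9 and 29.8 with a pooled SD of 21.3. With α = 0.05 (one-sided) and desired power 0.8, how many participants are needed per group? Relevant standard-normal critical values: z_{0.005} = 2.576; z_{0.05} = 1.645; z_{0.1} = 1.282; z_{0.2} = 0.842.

Cohen's d = |M₁ − M₂| / SD_pooled = |8.9 − 29.8| / 21.3 = 20.9 / 21.3 = 0.981.
For two independent groups with equal n: n = 2·((z_{α} + z_β) / d)².
z_{α} + z_β = 1.645 + 0.842 = 2.487.
n = 2 × (2.487 / 0.981)² = 2 × 2.535² = 2 × 6.43 = 12.9.
Round up to the next whole participant.

n = 13 per group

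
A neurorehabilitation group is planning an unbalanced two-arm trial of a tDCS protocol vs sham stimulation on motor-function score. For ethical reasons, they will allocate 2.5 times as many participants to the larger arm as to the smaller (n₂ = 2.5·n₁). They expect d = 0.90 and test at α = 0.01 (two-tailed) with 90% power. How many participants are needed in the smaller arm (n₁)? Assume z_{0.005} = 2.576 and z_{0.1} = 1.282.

n₁ = 26

With allocation ratio k = n₂/n₁ = 2.5, Var(x̄₁−x̄₂) = σ²(1/n₁ + 1/(k·n₁)) = σ²·(k+1)/(k·n₁).
So n₁ = (1 + 1/k)·((z_{α/2} + z_β)/d)² = 1.400 × (3.858/0.90)².
n₁ = 1.400 × 18.38 = 25.7.
Round up: n₁ = 26, giving n₂ = 2.5 × 26 = 65.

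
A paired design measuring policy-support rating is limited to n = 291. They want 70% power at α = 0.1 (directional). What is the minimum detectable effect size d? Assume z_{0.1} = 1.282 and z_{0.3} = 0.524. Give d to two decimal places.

d_min ≈ 0.11

For a single sample (or paired design) of n = 291: d_min = (z_{α} + z_β)/√n.
z-sum = 1.282 + 0.524 = 1.806.
d_min = 1.806 / √291 = 1.806 / 17.059 = 0.106.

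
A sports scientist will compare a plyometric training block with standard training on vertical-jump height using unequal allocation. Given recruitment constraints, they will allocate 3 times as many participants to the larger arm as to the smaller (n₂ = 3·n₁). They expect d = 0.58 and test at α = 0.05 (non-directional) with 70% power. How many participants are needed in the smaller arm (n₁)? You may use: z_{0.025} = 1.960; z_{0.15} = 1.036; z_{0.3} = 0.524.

n₁ = 25

With allocation ratio k = n₂/n₁ = 3, Var(x̄₁−x̄₂) = σ²(1/n₁ + 1/(k·n₁)) = σ²·(k+1)/(k·n₁).
So n₁ = (1 + 1/k)·((z_{α/2} + z_β)/d)² = 1.333 × (2.484/0.58)².
n₁ = 1.333 × 18.34 = 24.5.
Round up: n₁ = 25, giving n₂ = 3 × 25 = 75.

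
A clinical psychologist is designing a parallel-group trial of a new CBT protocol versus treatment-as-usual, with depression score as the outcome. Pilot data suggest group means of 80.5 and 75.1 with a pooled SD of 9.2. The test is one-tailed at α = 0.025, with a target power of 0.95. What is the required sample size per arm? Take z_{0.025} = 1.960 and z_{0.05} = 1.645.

Cohen's d = |M₁ − M₂| / SD_pooled = |80.5 − 75.1| / 9.2 = 5.4 / 9.2 = 0.587.
For two independent groups with equal n: n = 2·((z_{α} + z_β) / d)².
z_{α} + z_β = 1.960 + 1.645 = 3.605.
n = 2 × (3.605 / 0.587)² = 2 × 6.141² = 2 × 37.72 = 75.4.
Round up to the next whole participant.

n = 76 per group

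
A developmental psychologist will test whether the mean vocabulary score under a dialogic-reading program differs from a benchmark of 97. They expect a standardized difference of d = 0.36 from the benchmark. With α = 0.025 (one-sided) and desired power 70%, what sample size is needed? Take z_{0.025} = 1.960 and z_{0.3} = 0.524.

n = 48

For a one-sample test: n = ((z_{α} + z_β) / d)².
z_{α} + z_β = 1.960 + 0.524 = 2.484.
n = (2.484 / 0.36)² = 6.900² = 47.61.
Round up.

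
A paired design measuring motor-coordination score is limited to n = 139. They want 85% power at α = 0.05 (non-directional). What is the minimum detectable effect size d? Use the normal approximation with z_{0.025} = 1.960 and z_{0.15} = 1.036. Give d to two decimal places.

For a single sample (or paired design) of n = 139: d_min = (z_{α/2} + z_β)/√n.
z-sum = 1.960 + 1.036 = 2.996.
d_min = 2.996 / √139 = 2.996 / 11.790 = 0.254.

d_min ≈ 0.25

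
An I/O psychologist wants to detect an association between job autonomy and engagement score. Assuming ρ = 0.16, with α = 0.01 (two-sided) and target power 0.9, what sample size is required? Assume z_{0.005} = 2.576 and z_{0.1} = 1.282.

Fisher's z: C = ½·ln((1+r)/(1−r)) = ½·ln(1.3810) = 0.1614.
n = ((z_{α/2} + z_β)/C)² + 3.
(2.576 + 1.282) / 0.1614 = 3.858 / 0.1614 = 23.903.
n = 23.903² + 3 = 571.37 + 3 = 574.4.
Round up.

n = 575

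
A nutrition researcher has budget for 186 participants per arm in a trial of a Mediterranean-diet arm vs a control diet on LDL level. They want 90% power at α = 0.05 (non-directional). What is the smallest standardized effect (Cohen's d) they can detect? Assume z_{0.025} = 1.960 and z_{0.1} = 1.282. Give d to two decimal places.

d_min ≈ 0.34

For two independent groups of n = 186 each: d_min = (z_{α/2} + z_β)·√(2/n).
z-sum = 1.960 + 1.282 = 3.242.
d_min = 3.242 × √(2/186) = 3.242 × 0.1037 = 0.336.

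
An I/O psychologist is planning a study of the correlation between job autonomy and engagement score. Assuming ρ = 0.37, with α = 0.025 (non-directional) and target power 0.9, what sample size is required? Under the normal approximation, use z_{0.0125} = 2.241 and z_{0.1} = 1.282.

n = 86

Fisher's z: C = ½·ln((1+r)/(1−r)) = ½·ln(2.1746) = 0.3884.
n = ((z_{α/2} + z_β)/C)² + 3.
(2.241 + 1.282) / 0.3884 = 3.523 / 0.3884 = 9.071.
n = 9.071² + 3 = 82.27 + 3 = 85.3.
Round up.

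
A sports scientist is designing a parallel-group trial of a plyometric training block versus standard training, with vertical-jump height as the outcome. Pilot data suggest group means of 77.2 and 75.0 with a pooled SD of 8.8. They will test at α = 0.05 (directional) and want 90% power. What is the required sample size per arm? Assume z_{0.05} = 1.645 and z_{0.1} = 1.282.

Cohen's d = |M₁ − M₂| / SD_pooled = |77.2 − 75.0| / 8.8 = 2.2 / 8.8 = 0.250.
For two independent groups with equal n: n = 2·((z_{α} + z_β) / d)².
z_{α} + z_β = 1.645 + 1.282 = 2.927.
n = 2 × (2.927 / 0.250)² = 2 × 11.708² = 2 × 137.08 = 274.2.
Round up to the next whole participant.

n = 275 per group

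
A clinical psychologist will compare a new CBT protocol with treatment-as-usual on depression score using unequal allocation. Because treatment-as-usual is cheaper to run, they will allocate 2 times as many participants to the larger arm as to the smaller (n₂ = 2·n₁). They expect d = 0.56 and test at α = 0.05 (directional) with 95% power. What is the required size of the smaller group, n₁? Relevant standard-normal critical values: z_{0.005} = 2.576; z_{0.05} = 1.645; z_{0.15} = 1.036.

With allocation ratio k = n₂/n₁ = 2, Var(x̄₁−x̄₂) = σ²(1/n₁ + 1/(k·n₁)) = σ²·(k+1)/(k·n₁).
So n₁ = (1 + 1/k)·((z_{α} + z_β)/d)² = 1.500 × (3.290/0.56)².
n₁ = 1.500 × 34.52 = 51.8.
Round up: n₁ = 52, giving n₂ = 2 × 52 = 104.

n₁ = 52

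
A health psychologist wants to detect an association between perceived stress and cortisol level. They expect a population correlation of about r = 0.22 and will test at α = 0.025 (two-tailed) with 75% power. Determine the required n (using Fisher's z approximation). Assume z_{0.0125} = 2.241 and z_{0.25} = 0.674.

n = 173

Fisher's z: C = ½·ln((1+r)/(1−r)) = ½·ln(1.5641) = 0.2237.
n = ((z_{α/2} + z_β)/C)² + 3.
(2.241 + 0.674) / 0.2237 = 2.915 / 0.2237 = 13.031.
n = 13.031² + 3 = 169.80 + 3 = 172.8.
Round up.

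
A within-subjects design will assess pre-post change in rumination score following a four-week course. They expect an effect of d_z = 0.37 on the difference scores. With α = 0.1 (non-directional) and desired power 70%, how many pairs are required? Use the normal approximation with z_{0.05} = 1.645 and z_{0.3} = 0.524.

For a paired (one-sample on differences) test: n = ((z_{α/2} + z_β) / d)².
z_{α/2} + z_β = 1.645 + 0.524 = 2.169.
n = (2.169 / 0.37)² = 5.862² = 34.36.
Round up.

n = 35 pairs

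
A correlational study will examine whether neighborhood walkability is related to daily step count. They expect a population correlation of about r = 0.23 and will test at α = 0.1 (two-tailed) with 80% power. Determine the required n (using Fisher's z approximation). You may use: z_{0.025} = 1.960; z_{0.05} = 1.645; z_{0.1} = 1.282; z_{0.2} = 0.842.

Fisher's z: C = ½·ln((1+r)/(1−r)) = ½·ln(1.5974) = 0.2342.
n = ((z_{α/2} + z_β)/C)² + 3.
(1.645 + 0.842) / 0.2342 = 2.487 / 0.2342 = 10.619.
n = 10.619² + 3 = 112.77 + 3 = 115.8.
Round up.

n = 116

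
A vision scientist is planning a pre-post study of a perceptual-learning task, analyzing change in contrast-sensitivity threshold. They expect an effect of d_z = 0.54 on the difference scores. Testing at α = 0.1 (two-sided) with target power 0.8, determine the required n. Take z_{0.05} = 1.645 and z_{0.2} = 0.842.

For a paired (one-sample on differences) test: n = ((z_{α/2} + z_β) / d)².
z_{α/2} + z_β = 1.645 + 0.842 = 2.487.
n = (2.487 / 0.54)² = 4.606² = 21.21.
Round up.

n = 22 pairs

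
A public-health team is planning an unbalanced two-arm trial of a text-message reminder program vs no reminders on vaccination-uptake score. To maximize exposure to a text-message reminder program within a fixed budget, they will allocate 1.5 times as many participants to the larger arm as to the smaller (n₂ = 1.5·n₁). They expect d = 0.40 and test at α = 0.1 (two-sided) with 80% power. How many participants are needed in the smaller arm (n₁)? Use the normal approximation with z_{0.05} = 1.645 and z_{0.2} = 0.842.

With allocation ratio k = n₂/n₁ = 1.5, Var(x̄₁−x̄₂) = σ²(1/n₁ + 1/(k·n₁)) = σ²·(k+1)/(k·n₁).
So n₁ = (1 + 1/k)·((z_{α/2} + z_β)/d)² = 1.667 × (2.487/0.40)².
n₁ = 1.667 × 38.66 = 64.4.
Round up: n₁ = 65, giving n₂ = ⌈1.5 × 65⌉ = ⌈97.5⌉ = 98.

n₁ = 65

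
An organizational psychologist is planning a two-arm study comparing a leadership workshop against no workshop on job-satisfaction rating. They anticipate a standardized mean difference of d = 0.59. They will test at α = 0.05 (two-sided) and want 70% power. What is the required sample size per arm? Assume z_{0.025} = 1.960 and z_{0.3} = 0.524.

For two independent groups with equal n: n = 2·((z_{α/2} + z_β) / d)².
z_{α/2} + z_β = 1.960 + 0.524 = 2.484.
n = 2 × (2.484 / 0.59)² = 2 × 4.210² = 2 × 17.73 = 35.5.
Round up to the next whole participant.

n = 36 per group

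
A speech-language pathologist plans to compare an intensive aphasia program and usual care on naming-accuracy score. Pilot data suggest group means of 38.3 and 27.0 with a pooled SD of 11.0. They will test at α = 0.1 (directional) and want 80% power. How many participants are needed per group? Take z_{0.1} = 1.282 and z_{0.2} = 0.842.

n = 9 per group

Cohen's d = |M₁ − M₂| / SD_pooled = |38.3 − 27.0| / 11.0 = 11.3 / 11.0 = 1.027.
For two independent groups with equal n: n = 2·((z_{α} + z_β) / d)².
z_{α} + z_β = 1.282 + 0.842 = 2.124.
n = 2 × (2.124 / 1.027)² = 2 × 2.068² = 2 × 4.28 = 8.6.
Round up to the next whole participant.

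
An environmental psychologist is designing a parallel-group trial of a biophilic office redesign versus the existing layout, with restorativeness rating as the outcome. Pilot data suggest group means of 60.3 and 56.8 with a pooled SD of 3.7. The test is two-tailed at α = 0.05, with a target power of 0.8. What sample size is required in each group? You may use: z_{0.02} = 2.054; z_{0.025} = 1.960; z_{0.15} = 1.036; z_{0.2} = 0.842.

Cohen's d = |M₁ − M₂| / SD_pooled = |60.3 − 56.8| / 3.7 = 3.5 / 3.7 = 0.946.
For two independent groups with equal n: n = 2·((z_{α/2} + z_β) / d)².
z_{α/2} + z_β = 1.960 + 0.842 = 2.802.
n = 2 × (2.802 / 0.946)² = 2 × 2.962² = 2 × 8.77 = 17.5.
Round up to the next whole participant.

n = 18 per group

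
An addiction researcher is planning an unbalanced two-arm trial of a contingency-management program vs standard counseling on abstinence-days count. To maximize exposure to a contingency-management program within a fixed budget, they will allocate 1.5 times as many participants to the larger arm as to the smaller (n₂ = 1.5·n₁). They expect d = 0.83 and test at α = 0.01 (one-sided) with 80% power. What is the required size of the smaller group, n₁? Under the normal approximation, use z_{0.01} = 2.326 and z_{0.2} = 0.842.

n₁ = 25

With allocation ratio k = n₂/n₁ = 1.5, Var(x̄₁−x̄₂) = σ²(1/n₁ + 1/(k·n₁)) = σ²·(k+1)/(k·n₁).
So n₁ = (1 + 1/k)·((z_{α} + z_β)/d)² = 1.667 × (3.168/0.83)².
n₁ = 1.667 × 14.57 = 24.3.
Round up: n₁ = 25, giving n₂ = ⌈1.5 × 25⌉ = ⌈37.5⌉ = 38.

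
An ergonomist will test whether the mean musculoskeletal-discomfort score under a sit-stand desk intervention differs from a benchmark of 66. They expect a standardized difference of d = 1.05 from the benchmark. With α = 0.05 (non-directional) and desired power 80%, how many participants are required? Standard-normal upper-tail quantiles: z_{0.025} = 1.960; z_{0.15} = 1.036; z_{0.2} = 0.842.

For a one-sample test: n = ((z_{α/2} + z_β) / d)².
z_{α/2} + z_β = 1.960 + 0.842 = 2.802.
n = (2.802 / 1.05)² = 2.669² = 7.12.
Round up.

n = 8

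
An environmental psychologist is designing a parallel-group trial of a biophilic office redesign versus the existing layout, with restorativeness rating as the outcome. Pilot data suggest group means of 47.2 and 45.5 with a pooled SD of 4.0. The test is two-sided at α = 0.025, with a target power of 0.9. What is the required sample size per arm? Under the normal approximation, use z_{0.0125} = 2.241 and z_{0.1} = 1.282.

Cohen's d = |M₁ − M₂| / SD_pooled = |47.2 − 45.5| / 4.0 = 1.7 / 4.0 = 0.425.
For two independent groups with equal n: n = 2·((z_{α/2} + z_β) / d)².
z_{α/2} + z_β = 2.241 + 1.282 = 3.523.
n = 2 × (3.523 / 0.425)² = 2 × 8.289² = 2 × 68.71 = 137.4.
Round up to the next whole participant.

n = 138 per group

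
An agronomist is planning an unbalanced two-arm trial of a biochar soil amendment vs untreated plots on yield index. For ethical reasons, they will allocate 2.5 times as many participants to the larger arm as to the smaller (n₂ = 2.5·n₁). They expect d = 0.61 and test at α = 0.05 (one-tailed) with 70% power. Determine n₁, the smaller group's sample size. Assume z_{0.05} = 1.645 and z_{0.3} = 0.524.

With allocation ratio k = n₂/n₁ = 2.5, Var(x̄₁−x̄₂) = σ²(1/n₁ + 1/(k·n₁)) = σ²·(k+1)/(k·n₁).
So n₁ = (1 + 1/k)·((z_{α} + z_β)/d)² = 1.400 × (2.169/0.61)².
n₁ = 1.400 × 12.64 = 17.7.
Round up: n₁ = 18, giving n₂ = 2.5 × 18 = 45.

n₁ = 18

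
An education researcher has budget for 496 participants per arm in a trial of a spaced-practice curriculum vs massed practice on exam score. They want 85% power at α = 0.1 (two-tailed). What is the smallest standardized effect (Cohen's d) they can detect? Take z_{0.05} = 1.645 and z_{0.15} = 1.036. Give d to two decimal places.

d_min ≈ 0.17

For two independent groups of n = 496 each: d_min = (z_{α/2} + z_β)·√(2/n).
z-sum = 1.645 + 1.036 = 2.681.
d_min = 2.681 × √(2/496) = 2.681 × 0.0635 = 0.170.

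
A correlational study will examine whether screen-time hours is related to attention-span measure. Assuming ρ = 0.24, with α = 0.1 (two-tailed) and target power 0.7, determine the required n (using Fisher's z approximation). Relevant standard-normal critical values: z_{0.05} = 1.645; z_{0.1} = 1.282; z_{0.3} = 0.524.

Fisher's z: C = ½·ln((1+r)/(1−r)) = ½·ln(1.6316) = 0.2448.
n = ((z_{α/2} + z_β)/C)² + 3.
(1.645 + 0.524) / 0.2448 = 2.169 / 0.2448 = 8.860.
n = 8.860² + 3 = 78.50 + 3 = 81.5.
Round up.

n = 82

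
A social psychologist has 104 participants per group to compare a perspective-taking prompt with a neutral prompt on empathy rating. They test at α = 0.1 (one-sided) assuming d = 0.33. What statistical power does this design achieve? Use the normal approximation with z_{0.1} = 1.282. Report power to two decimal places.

For two equal groups, power = Φ(d·√(n/2) − z_{α}).
d·√(n/2) = 0.33 × √(104/2) = 0.33 × 7.211 = 2.380.
z_β = 2.380 − 1.282 = 1.098.
Power = Φ(1.098) = 0.864.

power ≈ 0.86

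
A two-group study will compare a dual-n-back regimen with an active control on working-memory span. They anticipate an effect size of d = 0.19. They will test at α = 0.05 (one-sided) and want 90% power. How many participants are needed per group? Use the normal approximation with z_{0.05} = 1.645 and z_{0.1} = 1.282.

n = 475 per group

For two independent groups with equal n: n = 2·((z_{α} + z_β) / d)².
z_{α} + z_β = 1.645 + 1.282 = 2.927.
n = 2 × (2.927 / 0.19)² = 2 × 15.405² = 2 × 237.32 = 474.6.
Round up to the next whole participant.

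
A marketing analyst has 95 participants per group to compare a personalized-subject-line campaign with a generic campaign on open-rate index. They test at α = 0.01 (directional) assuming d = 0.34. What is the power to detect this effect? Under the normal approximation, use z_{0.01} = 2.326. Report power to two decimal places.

For two equal groups, power = Φ(d·√(n/2) − z_{α}).
d·√(n/2) = 0.34 × √(95/2) = 0.34 × 6.892 = 2.343.
z_β = 2.343 − 2.326 = 0.017.
Power = Φ(0.017) = 0.507.

power ≈ 0.51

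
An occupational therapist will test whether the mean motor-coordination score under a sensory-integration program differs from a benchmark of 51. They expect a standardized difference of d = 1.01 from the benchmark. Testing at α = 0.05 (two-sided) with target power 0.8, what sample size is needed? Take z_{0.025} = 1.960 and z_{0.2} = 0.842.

For a one-sample test: n = ((z_{α/2} + z_β) / d)².
z_{α/2} + z_β = 1.960 + 0.842 = 2.802.
n = (2.802 / 1.01)² = 2.774² = 7.70.
Round up.

n = 8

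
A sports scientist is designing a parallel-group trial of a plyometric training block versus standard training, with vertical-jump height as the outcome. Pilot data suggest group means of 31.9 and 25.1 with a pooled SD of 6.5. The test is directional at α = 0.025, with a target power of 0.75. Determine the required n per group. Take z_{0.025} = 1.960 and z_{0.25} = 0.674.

Cohen's d = |M₁ − M₂| / SD_pooled = |31.9 − 25.1| / 6.5 = 6.8 / 6.5 = 1.046.
For two independent groups with equal n: n = 2·((z_{α} + z_β) / d)².
z_{α} + z_β = 1.960 + 0.674 = 2.634.
n = 2 × (2.634 / 1.046)² = 2 × 2.518² = 2 × 6.34 = 12.7.
Round up to the next whole participant.

n = 13 per group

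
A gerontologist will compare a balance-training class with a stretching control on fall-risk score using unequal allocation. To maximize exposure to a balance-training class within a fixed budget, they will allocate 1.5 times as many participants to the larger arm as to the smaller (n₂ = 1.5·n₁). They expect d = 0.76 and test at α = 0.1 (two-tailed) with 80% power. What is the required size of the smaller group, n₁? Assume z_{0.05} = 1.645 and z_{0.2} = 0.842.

n₁ = 18

With allocation ratio k = n₂/n₁ = 1.5, Var(x̄₁−x̄₂) = σ²(1/n₁ + 1/(k·n₁)) = σ²·(k+1)/(k·n₁).
So n₁ = (1 + 1/k)·((z_{α/2} + z_β)/d)² = 1.667 × (2.487/0.76)².
n₁ = 1.667 × 10.71 = 17.8.
Round up: n₁ = 18, giving n₂ = 1.5 × 18 = 27.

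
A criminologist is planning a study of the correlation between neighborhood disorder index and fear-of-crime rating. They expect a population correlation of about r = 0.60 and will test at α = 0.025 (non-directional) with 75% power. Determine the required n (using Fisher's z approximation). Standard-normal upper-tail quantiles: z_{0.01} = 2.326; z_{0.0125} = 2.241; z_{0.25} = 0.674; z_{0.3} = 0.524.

Fisher's z: C = ½·ln((1+r)/(1−r)) = ½·ln(4.0000) = 0.6931.
n = ((z_{α/2} + z_β)/C)² + 3.
(2.241 + 0.674) / 0.6931 = 2.915 / 0.6931 = 4.206.
n = 4.206² + 3 = 17.69 + 3 = 20.7.
Round up.

n = 21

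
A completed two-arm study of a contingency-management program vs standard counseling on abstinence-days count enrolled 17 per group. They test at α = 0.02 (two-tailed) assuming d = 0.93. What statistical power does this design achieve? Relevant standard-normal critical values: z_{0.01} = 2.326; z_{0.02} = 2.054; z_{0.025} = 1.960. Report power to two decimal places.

For two equal groups, power = Φ(d·√(n/2) − z_{α/2}).
d·√(n/2) = 0.93 × √(17/2) = 0.93 × 2.915 = 2.711.
z_β = 2.711 − 2.326 = 0.385.
Power = Φ(0.385) = 0.650.

power ≈ 0.65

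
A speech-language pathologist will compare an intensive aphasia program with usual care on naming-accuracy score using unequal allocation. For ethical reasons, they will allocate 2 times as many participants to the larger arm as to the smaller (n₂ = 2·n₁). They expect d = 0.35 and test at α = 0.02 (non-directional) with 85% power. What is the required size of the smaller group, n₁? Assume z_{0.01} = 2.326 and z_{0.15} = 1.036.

With allocation ratio k = n₂/n₁ = 2, Var(x̄₁−x̄₂) = σ²(1/n₁ + 1/(k·n₁)) = σ²·(k+1)/(k·n₁).
So n₁ = (1 + 1/k)·((z_{α/2} + z_β)/d)² = 1.500 × (3.362/0.35)².
n₁ = 1.500 × 92.27 = 138.4.
Round up: n₁ = 139, giving n₂ = 2 × 139 = 278.

n₁ = 139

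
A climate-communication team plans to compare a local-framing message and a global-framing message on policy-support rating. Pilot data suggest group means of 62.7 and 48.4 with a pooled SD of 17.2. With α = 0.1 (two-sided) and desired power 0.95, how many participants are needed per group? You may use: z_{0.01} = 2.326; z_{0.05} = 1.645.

n = 32 per group

Cohen's d = |M₁ − M₂| / SD_pooled = |62.7 − 48.4| / 17.2 = 14.3 / 17.2 = 0.831.
For two independent groups with equal n: n = 2·((z_{α/2} + z_β) / d)².
z_{α/2} + z_β = 1.645 + 1.645 = 3.290.
n = 2 × (3.290 / 0.831)² = 2 × 3.959² = 2 × 15.67 = 31.3.
Round up to the next whole participant.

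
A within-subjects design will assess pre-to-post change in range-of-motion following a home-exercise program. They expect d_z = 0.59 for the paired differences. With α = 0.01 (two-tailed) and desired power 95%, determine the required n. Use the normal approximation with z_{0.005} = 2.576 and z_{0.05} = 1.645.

For a paired (one-sample on differences) test: n = ((z_{α/2} + z_β) / d)².
z_{α/2} + z_β = 2.576 + 1.645 = 4.221.
n = (4.221 / 0.59)² = 7.154² = 51.18.
Round up.

n = 52 pairs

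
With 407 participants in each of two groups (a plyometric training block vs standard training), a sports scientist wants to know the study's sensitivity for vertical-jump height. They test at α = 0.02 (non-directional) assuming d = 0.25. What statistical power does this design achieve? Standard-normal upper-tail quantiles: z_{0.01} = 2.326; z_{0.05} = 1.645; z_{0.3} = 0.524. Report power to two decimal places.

For two equal groups, power = Φ(d·√(n/2) − z_{α/2}).
d·√(n/2) = 0.25 × √(407/2) = 0.25 × 14.265 = 3.566.
z_β = 3.566 − 2.326 = 1.240.
Power = Φ(1.240) = 0.893.

power ≈ 0.89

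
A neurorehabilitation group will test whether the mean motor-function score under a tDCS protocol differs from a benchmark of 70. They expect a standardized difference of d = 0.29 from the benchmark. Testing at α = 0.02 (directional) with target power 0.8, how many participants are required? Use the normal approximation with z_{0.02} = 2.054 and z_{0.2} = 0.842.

n = 100

For a one-sample test: n = ((z_{α} + z_β) / d)².
z_{α} + z_β = 2.054 + 0.842 = 2.896.
n = (2.896 / 0.29)² = 9.986² = 99.72.
Round up.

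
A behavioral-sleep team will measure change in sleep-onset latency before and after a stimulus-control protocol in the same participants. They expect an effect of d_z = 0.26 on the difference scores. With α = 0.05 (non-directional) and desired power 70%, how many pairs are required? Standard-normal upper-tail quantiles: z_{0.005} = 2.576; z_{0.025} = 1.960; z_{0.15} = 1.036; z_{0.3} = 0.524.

For a paired (one-sample on differences) test: n = ((z_{α/2} + z_β) / d)².
z_{α/2} + z_β = 1.960 + 0.524 = 2.484.
n = (2.484 / 0.26)² = 9.554² = 91.28.
Round up.

n = 92 pairs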